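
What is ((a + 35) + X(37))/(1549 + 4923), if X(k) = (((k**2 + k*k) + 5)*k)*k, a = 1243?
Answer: 3756445/6472 ≈ 580.42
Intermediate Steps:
X(k) = k**2*(5 + 2*k**2) (X(k) = (((k**2 + k**2) + 5)*k)*k = ((2*k**2 + 5)*k)*k = ((5 + 2*k**2)*k)*k = (k*(5 + 2*k**2))*k = k**2*(5 + 2*k**2))
((a + 35) + X(37))/(1549 + 4923) = ((1243 + 35) + 37**2*(5 + 2*37**2))/(1549 + 4923) = (1278 + 1369*(5 + 2*1369))/6472 = (1278 + 1369*(5 + 2738))*(1/6472) = (1278 + 1369*2743)*(1/6472) = (1278 + 3755167)*(1/6472) = 3756445*(1/6472) = 3756445/6472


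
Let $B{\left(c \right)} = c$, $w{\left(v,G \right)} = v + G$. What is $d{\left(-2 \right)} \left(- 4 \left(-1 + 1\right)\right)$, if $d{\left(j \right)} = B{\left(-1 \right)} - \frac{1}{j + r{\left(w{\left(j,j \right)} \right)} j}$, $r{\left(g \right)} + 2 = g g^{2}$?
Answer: $0$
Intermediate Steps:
$w{\left(v,G \right)} = G + v$
$r{\left(g \right)} = -2 + g^{3}$ ($r{\left(g \right)} = -2 + g g^{2} = -2 + g^{3}$)
$d{\left(j \right)} = -1 - \frac{1}{j + j \left(-2 + 8 j^{3}\right)}$ ($d{\left(j \right)} = -1 - \frac{1}{j + \left(-2 + \left(j + j\right)^{3}\right) j} = -1 - \frac{1}{j + \left(-2 + \left(2 j\right)^{3}\right) j} = -1 - \frac{1}{j + \left(-2 + 8 j^{3}\right) j} = -1 - \frac{1}{j + j \left(-2 + 8 j^{3}\right)}$)
$d{\left(-2 \right)} \left(- 4 \left(-1 + 1\right)\right) = \frac{-1 - 2 - 8 \left(-2\right)^{4}}{\left(-1\right) \left(-2\right) + 8 \left(-2\right)^{4}} \left(- 4 \left(-1 + 1\right)\right) = \frac{-1 - 2 - 128}{2 + 8 \cdot 16} \left(\left(-4\right) 0\right) = \frac{-1 - 2 - 128}{2 + 128} \cdot 0 = \frac{1}{130} \left(-131\right) 0 = \left(- \frac{131}{130}\right) 0 = 0$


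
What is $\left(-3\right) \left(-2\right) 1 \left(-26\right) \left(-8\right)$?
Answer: $1248$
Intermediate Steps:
$\left(-3\right) \left(-2\right) 1 \left(-26\right) \left(-8\right) = 6 \cdot 1 \left(-26\right) \left(-8\right) = 6 \left(-26\right) \left(-8\right) = \left(-156\right) \left(-8\right) = 1248$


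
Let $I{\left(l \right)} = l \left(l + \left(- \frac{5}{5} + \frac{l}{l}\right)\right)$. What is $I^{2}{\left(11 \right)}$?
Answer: $14641$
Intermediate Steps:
$I{\left(l \right)} = l^{2}$ ($I{\left(l \right)} = l \left(l + \left(\left(-5\right) \frac{1}{5} + 1\right)\right) = l \left(l + \left(-1 + 1\right)\right) = l \left(l + 0\right) = l l = l^{2}$)
$I^{2}{\left(11 \right)} = \left(11^{2}\right)^{2} = 121^{2} = 14641$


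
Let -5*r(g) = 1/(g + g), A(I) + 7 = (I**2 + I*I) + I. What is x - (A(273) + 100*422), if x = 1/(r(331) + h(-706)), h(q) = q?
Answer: -447564969474/2336861 ≈ -1.9152e+5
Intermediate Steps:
A(I) = -7 + I + 2*I**2 (A(I) = -7 + ((I**2 + I*I) + I) = -7 + ((I**2 + I**2) + I) = -7 + (2*I**2 + I) = -7 + (I + 2*I**2) = -7 + I + 2*I**2)
r(g) = -1/(10*g) (r(g) = -1/(5*(g + g)) = -1/(2*g)/5 = -1/(10*g))
x = -3310/2336861 (x = 1/(-1/10/331 - 706) = 1/(-1/10*1/331 - 706) = 1/(-1/3310 - 706) = 1/(-2336861/3310) = -3310/2336861 ≈ -0.0014164)
x - (A(273) + 100*422) = -3310/2336861 - ((-7 + 273 + 2*273**2) + 100*422) = -3310/2336861 - ((-7 + 273 + 2*74529) + 42200) = -3310/2336861 - ((-7 + 273 + 149058) + 42200) = -3310/2336861 - (149324 + 42200) = -3310/2336861 - 1*191524 = -3310/2336861 - 191524 = -447564969474/2336861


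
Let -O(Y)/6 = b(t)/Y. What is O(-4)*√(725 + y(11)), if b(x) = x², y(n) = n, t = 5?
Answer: 150*√46 ≈ 1017.3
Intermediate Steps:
O(Y) = -150/Y (O(Y) = -6*5²/Y = -150/Y)
O(-4)*√(725 + y(11)) = (-150/(-4))*√(725 + 11) = (-150*(-¼))*√736 = 75*(4*√46)/2 = 150*√46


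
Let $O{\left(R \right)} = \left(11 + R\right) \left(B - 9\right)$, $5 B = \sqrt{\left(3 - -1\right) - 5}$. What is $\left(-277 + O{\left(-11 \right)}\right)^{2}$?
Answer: $76729$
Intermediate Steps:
$B = \frac{i}{5}$ ($B = \frac{\sqrt{\left(3 - -1\right) - 5}}{5} = \frac{\sqrt{\left(3 + 1\right) - 5}}{5} = \frac{\sqrt{4 - 5}}{5} = \frac{\sqrt{-1}}{5} = \frac{i}{5} \approx 0.2 i$)
$O{\left(R \right)} = \left(-9 + \frac{i}{5}\right) \left(11 + R\right)$ ($O{\left(R \right)} = \left(11 + R\right) \left(\frac{i}{5} - 9\right) = \left(11 + R\right) \left(-9 + \frac{i}{5}\right) = \left(-9 + \frac{i}{5}\right) \left(11 + R\right)$)
$\left(-277 + O{\left(-11 \right)}\right)^{2} = \left(-277 + \left(-99 + \frac{11 i}{5} + \frac{1}{5} \left(-11\right) \left(-45 + i\right)\right)\right)^{2} = \left(-277 + \left(-99 + \frac{11 i}{5} + \left(99 - \frac{11 i}{5}\right)\right)\right)^{2} = \left(-277 + 0\right)^{2} = \left(-277\right)^{2} = 76729$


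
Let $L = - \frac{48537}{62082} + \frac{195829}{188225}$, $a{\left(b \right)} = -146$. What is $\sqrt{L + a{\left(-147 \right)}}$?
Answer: $\frac{i \sqrt{9827521140058840886}}{259675210} \approx 12.072 i$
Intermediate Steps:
$L = \frac{335731017}{1298376050}$ ($L = \left(-48537\right) \frac{1}{62082} + 195829 \cdot \frac{1}{188225} = - \frac{5393}{6898} + \frac{195829}{188225} = \frac{335731017}{1298376050} \approx 0.25858$)
$\sqrt{L + a{\left(-147 \right)}} = \sqrt{\frac{335731017}{1298376050} - 146} = \sqrt{- \frac{189227172283}{1298376050}} = \frac{i \sqrt{9827521140058840886}}{259675210}$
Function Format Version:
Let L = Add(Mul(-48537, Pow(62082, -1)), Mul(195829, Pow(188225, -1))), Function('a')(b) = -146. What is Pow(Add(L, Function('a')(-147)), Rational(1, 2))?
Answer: Mul(Rational(1, 259675210), I, Pow(9827521140058840886, Rational(1, 2))) ≈ Mul(12.072, I)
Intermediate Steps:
L = Rational(335731017, 1298376050) (L = Add(Mul(-48537, Rational(1, 62082)), Mul(195829, Rational(1, 188225))) = Add(Rational(-5393, 6898), Rational(195829, 188225)) = Rational(335731017, 1298376050) ≈ 0.25858)
Pow(Add(L, Function('a')(-147)), Rational(1, 2)) = Pow(Add(Rational(335731017, 1298376050), -146), Rational(1, 2)) = Pow(Rational(-189227172283, 1298376050), Rational(1, 2)) = Mul(Rational(1, 259675210), I, Pow(9827521140058840886, Rational(1, 2)))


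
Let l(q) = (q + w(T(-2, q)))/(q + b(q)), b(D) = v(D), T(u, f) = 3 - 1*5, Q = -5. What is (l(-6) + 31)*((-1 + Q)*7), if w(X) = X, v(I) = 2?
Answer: -1386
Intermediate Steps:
T(u, f) = -2 (T(u, f) = 3 - 5 = -2)
b(D) = 2
l(q) = (-2 + q)/(2 + q) (l(q) = (q - 2)/(q + 2) = (-2 + q)/(2 + q))
(l(-6) + 31)*((-1 + Q)*7) = ((-2 - 6)/(2 - 6) + 31)*((-1 - 5)*7) = (-8/(-4) + 31)*(-6*7) = (-¼*(-8) + 31)*(-42) = (2 + 31)*(-42) = 33*(-42) = -1386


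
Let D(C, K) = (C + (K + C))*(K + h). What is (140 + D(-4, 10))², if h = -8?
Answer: 20736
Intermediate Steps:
D(C, K) = (-8 + K)*(K + 2*C) (D(C, K) = (C + (K + C))*(K - 8) = (C + (C + K))*(-8 + K) = (K + 2*C)*(-8 + K) = (-8 + K)*(K + 2*C))
(140 + D(-4, 10))² = (140 + (10² - 16*(-4) - 8*10 + 2*(-4)*10))² = (140 + (100 + 64 - 80 - 80))² = (140 + 4)² = 144² = 20736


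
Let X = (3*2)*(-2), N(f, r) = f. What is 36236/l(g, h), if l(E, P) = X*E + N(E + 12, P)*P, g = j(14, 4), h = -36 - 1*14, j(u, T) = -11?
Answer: 18118/41 ≈ 441.90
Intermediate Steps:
h = -50 (h = -36 - 14 = -50)
g = -11
X = -12 (X = 6*(-2) = -12)
l(E, P) = -12*E + P*(12 + E) (l(E, P) = -12*E + (E + 12)*P = -12*E + (12 + E)*P = -12*E + P*(12 + E))
36236/l(g, h) = 36236/(-12*(-11) - 50*(12 - 11)) = 36236/(132 - 50*1) = 36236/(132 - 50) = 36236/82 = 36236*(1/82) = 18118/41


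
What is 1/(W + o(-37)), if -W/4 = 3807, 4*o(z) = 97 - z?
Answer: -2/30389 ≈ -6.5813e-5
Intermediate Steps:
o(z) = 97/4 - z/4 (o(z) = (97 - z)/4 = 97/4 - z/4)
W = -15228 (W = -4*3807 = -15228)
1/(W + o(-37)) = 1/(-15228 + (97/4 - ¼*(-37))) = 1/(-15228 + (97/4 + 37/4)) = 1/(-15228 + 67/2) = 1/(-30389/2) = -2/30389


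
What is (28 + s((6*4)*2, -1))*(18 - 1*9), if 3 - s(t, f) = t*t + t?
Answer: -20889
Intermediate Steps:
s(t, f) = 3 - t - t² (s(t, f) = 3 - (t*t + t) = 3 - (t² + t) = 3 - (t + t²) = 3 + (-t - t²) = 3 - t - t²)
(28 + s((6*4)*2, -1))*(18 - 1*9) = (28 + (3 - 6*4*2 - ((6*4)*2)²))*(18 - 1*9) = (28 + (3 - 24*2 - (24*2)²))*(18 - 9) = (28 + (3 - 1*48 - 1*48²))*9 = (28 + (3 - 48 - 1*2304))*9 = (28 + (3 - 48 - 2304))*9 = (28 - 2349)*9 = -2321*9 = -20889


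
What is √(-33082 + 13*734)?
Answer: 2*I*√5885 ≈ 153.43*I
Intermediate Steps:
√(-33082 + 13*734) = √(-33082 + 9542) = √(-23540) = 2*I*√5885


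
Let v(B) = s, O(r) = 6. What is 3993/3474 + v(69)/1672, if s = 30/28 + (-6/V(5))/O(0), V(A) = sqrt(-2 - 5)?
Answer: 15586709/13553232 + I*sqrt(7)/11704 ≈ 1.15 + 0.00022606*I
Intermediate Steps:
V(A) = I*sqrt(7) (V(A) = sqrt(-7) = I*sqrt(7))
s = 15/14 + I*sqrt(7)/7 (s = 30/28 - 6*(-I*sqrt(7)/7)/6 = 30*(1/28) - (-6)*I*sqrt(7)/7*(1/6) = 15/14 + (6*I*sqrt(7)/7)*(1/6) = 15/14 + I*sqrt(7)/7 ≈ 1.0714 + 0.37796*I)
v(B) = 15/14 + I*sqrt(7)/7
3993/3474 + v(69)/1672 = 3993/3474 + (15/14 + I*sqrt(7)/7)/1672 = 3993*(1/3474) + (15/14 + I*sqrt(7)/7)*(1/1672) = 1331/1158 + (15/23408 + I*sqrt(7)/11704) = 15586709/13553232 + I*sqrt(7)/11704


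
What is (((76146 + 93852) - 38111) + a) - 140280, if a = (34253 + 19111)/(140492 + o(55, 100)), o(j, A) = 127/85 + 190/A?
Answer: -200451161401/23884217 ≈ -8392.6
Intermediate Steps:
o(j, A) = 127/85 + 190/A (o(j, A) = 127*(1/85) + 190/A = 127/85 + 190/A)
a = 9071880/23884217 (a = (34253 + 19111)/(140492 + (127/85 + 190/100)) = 53364/(140492 + (127/85 + 190*(1/100))) = 53364/(140492 + (127/85 + 19/10)) = 53364/(140492 + 577/170) = 53364/(23884217/170) = 53364*(170/23884217) = 9071880/23884217 ≈ 0.37983)
(((76146 + 93852) - 38111) + a) - 140280 = (((76146 + 93852) - 38111) + 9071880/23884217) - 140280 = ((169998 - 38111) + 9071880/23884217) - 140280 = (131887 + 9071880/23884217) - 140280 = 3150026799359/23884217 - 140280 = -200451161401/23884217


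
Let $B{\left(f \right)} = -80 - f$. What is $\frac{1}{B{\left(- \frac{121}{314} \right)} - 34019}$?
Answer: $- \frac{314}{10706965} \approx -2.9327 \cdot 10^{-5}$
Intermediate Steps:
$\frac{1}{B{\left(- \frac{121}{314} \right)} - 34019} = \frac{1}{\left(-80 - - \frac{121}{314}\right) - 34019} = \frac{1}{\left(-80 + \frac{121}{314}\right) - 34019} = \frac{1}{- \frac{24999}{314} - 34019} = \frac{1}{- \frac{10706965}{314}} = - \frac{314}{10706965}$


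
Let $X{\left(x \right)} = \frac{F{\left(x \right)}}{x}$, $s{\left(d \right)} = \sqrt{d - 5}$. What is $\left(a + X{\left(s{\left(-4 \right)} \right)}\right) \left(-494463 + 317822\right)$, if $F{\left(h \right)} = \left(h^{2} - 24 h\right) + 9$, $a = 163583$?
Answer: $0$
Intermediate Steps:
$F{\left(h \right)} = 9 + h^{2} - 24 h$
$s{\left(d \right)} = \sqrt{-5 + d}$
$X{\left(x \right)} = \frac{9 + x^{2} - 24 x}{x}$
$\left(a + X{\left(s{\left(-4 \right)} \right)}\right) \left(-494463 + 317822\right) = \left(163583 + \left(-24 + \sqrt{-5 - 4} + \frac{9}{\sqrt{-5 - 4}}\right)\right) \left(-494463 + 317822\right) = \left(163583 + \left(-24 + \sqrt{-9} + \frac{9}{\sqrt{-9}}\right)\right) \left(-176641\right) = \left(163583 + \left(-24 + 3 i + \frac{9}{3 i}\right)\right) \left(-176641\right) = \left(163583 + \left(-24 + 3 i + 9 \left(- \frac{i}{3}\right)\right)\right) \left(-176641\right) = \left(163583 - 24\right) \left(-176641\right) = 163559 \left(-176641\right) = -28891225319$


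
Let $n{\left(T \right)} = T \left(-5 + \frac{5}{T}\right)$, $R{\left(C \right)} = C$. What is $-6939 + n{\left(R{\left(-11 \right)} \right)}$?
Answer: $-6879$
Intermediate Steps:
$-6939 + n{\left(R{\left(-11 \right)} \right)} = -6939 + \left(5 - -55\right) = -6939 + \left(5 + 55\right) = -6939 + 60 = -6879$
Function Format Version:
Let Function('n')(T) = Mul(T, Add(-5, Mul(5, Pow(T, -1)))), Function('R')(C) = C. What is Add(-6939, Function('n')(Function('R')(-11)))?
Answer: -6879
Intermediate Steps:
Add(-6939, Function('n')(Function('R')(-11))) = Add(-6939, Add(5, Mul(-5, -11))) = Add(-6939, Add(5, 55)) = Add(-6939, 60) = -6879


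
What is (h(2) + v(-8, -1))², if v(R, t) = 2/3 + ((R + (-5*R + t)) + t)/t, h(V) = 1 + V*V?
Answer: 5329/9 ≈ 592.11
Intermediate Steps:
h(V) = 1 + V²
v(R, t) = ⅔ + (-4*R + 2*t)/t (v(R, t) = 2*(⅓) + ((R + (t - 5*R)) + t)/t = ⅔ + ((t - 4*R) + t)/t = ⅔ + (-4*R + 2*t)/t)
(h(2) + v(-8, -1))² = ((1 + 2²) + (8/3 - 4*(-8)/(-1)))² = ((1 + 4) + (8/3 - 4*(-8)*(-1)))² = (5 + (8/3 - 32))² = (5 - 88/3)² = (-73/3)² = 5329/9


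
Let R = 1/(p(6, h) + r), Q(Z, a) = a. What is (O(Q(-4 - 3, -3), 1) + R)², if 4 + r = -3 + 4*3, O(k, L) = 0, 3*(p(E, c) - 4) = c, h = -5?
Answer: 9/484 ≈ 0.018595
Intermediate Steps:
p(E, c) = 4 + c/3
r = 5 (r = -4 + (-3 + 4*3) = -4 + (-3 + 12) = -4 + 9 = 5)
R = 3/22 (R = 1/((4 + (⅓)*(-5)) + 5) = 1/((4 - 5/3) + 5) = 1/(7/3 + 5) = 1/(22/3) = 3/22 ≈ 0.13636)
(O(Q(-4 - 3, -3), 1) + R)² = (0 + 3/22)² = (3/22)² = 9/484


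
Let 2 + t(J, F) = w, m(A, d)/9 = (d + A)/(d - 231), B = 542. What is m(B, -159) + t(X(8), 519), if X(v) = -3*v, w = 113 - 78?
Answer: 3141/130 ≈ 24.162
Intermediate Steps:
w = 35
m(A, d) = 9*(A + d)/(-231 + d) (m(A, d) = 9*((d + A)/(d - 231)) = 9*((A + d)/(-231 + d)) = 9*(A + d)/(-231 + d))
t(J, F) = 33 (t(J, F) = -2 + 35 = 33)
m(B, -159) + t(X(8), 519) = 9*(542 - 159)/(-231 - 159) + 33 = 9*383/(-390) + 33 = 9*(-1/390)*383 + 33 = -1149/130 + 33 = 3141/130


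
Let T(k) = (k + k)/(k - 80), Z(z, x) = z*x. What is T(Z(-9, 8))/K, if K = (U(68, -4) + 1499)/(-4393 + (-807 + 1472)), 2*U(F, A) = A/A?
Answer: -134208/56981 ≈ -2.3553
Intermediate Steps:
U(F, A) = 1/2 (U(F, A) = (A/A)/2 = (1/2)*1 = 1/2)
Z(z, x) = x*z
T(k) = 2*k/(-80 + k) (T(k) = (2*k)/(-80 + k) = 2*k/(-80 + k))
K = -2999/7456 (K = (1/2 + 1499)/(-4393 + (-807 + 1472)) = 2999/(2*(-4393 + 665)) = (2999/2)/(-3728) = (2999/2)*(-1/3728) = -2999/7456 ≈ -0.40223)
T(Z(-9, 8))/K = (2*(8*(-9))/(-80 + 8*(-9)))/(-2999/7456) = (2*(-72)/(-80 - 72))*(-7456/2999) = (2*(-72)/(-152))*(-7456/2999) = (2*(-72)*(-1/152))*(-7456/2999) = (18/19)*(-7456/2999) = -134208/56981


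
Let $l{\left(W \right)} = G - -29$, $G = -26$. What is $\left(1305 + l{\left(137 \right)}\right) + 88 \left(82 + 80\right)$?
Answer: $15564$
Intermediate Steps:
$l{\left(W \right)} = 3$ ($l{\left(W \right)} = -26 - -29 = -26 + 29 = 3$)
$\left(1305 + l{\left(137 \right)}\right) + 88 \left(82 + 80\right) = \left(1305 + 3\right) + 88 \left(82 + 80\right) = 1308 + 88 \cdot 162 = 1308 + 14256 = 15564$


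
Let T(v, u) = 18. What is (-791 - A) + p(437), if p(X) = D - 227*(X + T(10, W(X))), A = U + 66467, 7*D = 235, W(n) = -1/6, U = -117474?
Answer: -371248/7 ≈ -53035.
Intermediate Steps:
W(n) = -1/6 (W(n) = -1*1/6 = -1/6)
D = 235/7 (D = (1/7)*235 = 235/7 ≈ 33.571)
A = -51007 (A = -117474 + 66467 = -51007)
p(X) = -28367/7 - 227*X (p(X) = 235/7 - 227*(X + 18) = 235/7 - 227*(18 + X) = 235/7 + (-4086 - 227*X) = -28367/7 - 227*X)
(-791 - A) + p(437) = (-791 - 1*(-51007)) + (-28367/7 - 227*437) = (-791 + 51007) + (-28367/7 - 99199) = 50216 - 722760/7 = -371248/7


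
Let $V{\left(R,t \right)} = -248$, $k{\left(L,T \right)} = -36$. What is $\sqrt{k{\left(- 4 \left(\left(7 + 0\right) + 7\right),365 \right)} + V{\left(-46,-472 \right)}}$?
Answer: $2 i \sqrt{71} \approx 16.852 i$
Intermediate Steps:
$\sqrt{k{\left(- 4 \left(\left(7 + 0\right) + 7\right),365 \right)} + V{\left(-46,-472 \right)}} = \sqrt{-36 - 248} = \sqrt{-284} = 2 i \sqrt{71}$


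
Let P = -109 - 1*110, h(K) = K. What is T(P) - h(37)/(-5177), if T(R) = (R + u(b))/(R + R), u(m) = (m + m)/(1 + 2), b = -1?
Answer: 3460261/6802578 ≈ 0.50867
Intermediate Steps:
P = -219 (P = -109 - 110 = -219)
u(m) = 2*m/3 (u(m) = (2*m)/3 = (2*m)*(⅓) = 2*m/3)
T(R) = (-⅔ + R)/(2*R) (T(R) = (R + (⅔)*(-1))/(R + R) = (R - ⅔)/((2*R)) = (-⅔ + R)*(1/(2*R)) = (-⅔ + R)/(2*R))
T(P) - h(37)/(-5177) = (⅙)*(-2 + 3*(-219))/(-219) - 37/(-5177) = (⅙)*(-1/219)*(-2 - 657) - 37*(-1)/5177 = (⅙)*(-1/219)*(-659) - 1*(-37/5177) = 659/1314 + 37/5177 = 3460261/6802578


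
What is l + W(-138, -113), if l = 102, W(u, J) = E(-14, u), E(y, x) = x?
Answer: -36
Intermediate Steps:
W(u, J) = u
l + W(-138, -113) = 102 - 138 = -36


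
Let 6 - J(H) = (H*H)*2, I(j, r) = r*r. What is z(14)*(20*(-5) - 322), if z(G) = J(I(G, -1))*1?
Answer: -1688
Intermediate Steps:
I(j, r) = r²
J(H) = 6 - 2*H² (J(H) = 6 - H*H*2 = 6 - H²*2 = 6 - 2*H²)
z(G) = 4 (z(G) = (6 - 2*((-1)²)²)*1 = (6 - 2*1²)*1 = (6 - 2*1)*1 = (6 - 2)*1 = 4*1 = 4)
z(14)*(20*(-5) - 322) = 4*(20*(-5) - 322) = 4*(-100 - 322) = 4*(-422) = -1688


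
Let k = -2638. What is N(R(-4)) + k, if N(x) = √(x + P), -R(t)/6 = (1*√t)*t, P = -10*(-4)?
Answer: -2638 + 2*√(10 + 12*I) ≈ -2630.8 + 3.3528*I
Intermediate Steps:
P = 40
R(t) = -6*t^(3/2) (R(t) = -6*1*√t*t = -6*√t*t = -6*t^(3/2))
N(x) = √(40 + x) (N(x) = √(x + 40) = √(40 + x))
N(R(-4)) + k = √(40 - (-48)*I) - 2638 = √(40 + 48*I) - 2638 = -2638 + √(40 + 48*I)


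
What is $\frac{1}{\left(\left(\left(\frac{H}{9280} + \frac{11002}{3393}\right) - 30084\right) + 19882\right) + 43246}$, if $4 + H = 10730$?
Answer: $\frac{542880}{17941314511} \approx 3.0259 \cdot 10^{-5}$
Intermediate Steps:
$H = 10726$ ($H = -4 + 10730 = 10726$)
$\frac{1}{\left(\left(\left(\frac{H}{9280} + \frac{11002}{3393}\right) - 30084\right) + 19882\right) + 43246} = \frac{1}{\left(\left(\left(\frac{10726}{9280} + \frac{11002}{3393}\right) - 30084\right) + 19882\right) + 43246} = \frac{1}{\left(\left(\left(10726 \cdot \frac{1}{9280} + 11002 \cdot \frac{1}{3393}\right) - 30084\right) + 19882\right) + 43246} = \frac{1}{\left(\left(\left(\frac{5363}{4640} + \frac{11002}{3393}\right) - 30084\right) + 19882\right) + 43246} = \frac{1}{\left(\left(\frac{2387791}{542880} - 30084\right) + 19882\right) + 43246} = \frac{1}{\left(- \frac{16329614129}{542880} + 19882\right) + 43246} = \frac{1}{- \frac{5536073969}{542880} + 43246} = \frac{1}{\frac{17941314511}{542880}} = \frac{542880}{17941314511}$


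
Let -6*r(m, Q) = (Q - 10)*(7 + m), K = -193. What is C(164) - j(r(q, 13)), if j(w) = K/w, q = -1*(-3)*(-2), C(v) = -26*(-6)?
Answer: -230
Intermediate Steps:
C(v) = 156
q = -6 (q = 3*(-2) = -6)
r(m, Q) = -(-10 + Q)*(7 + m)/6 (r(m, Q) = -(Q - 10)*(7 + m)/6 = -(-10 + Q)*(7 + m)/6)
j(w) = -193/w
C(164) - j(r(q, 13)) = 156 - (-193)/(35/3 - 7/6*13 + (5/3)*(-6) - 1/6*13*(-6)) = 156 - (-193)/(35/3 - 91/6 - 10 + 13) = 156 - (-193)/(-1/2) = 156 - (-193)*(-2) = 156 - 1*386 = 156 - 386 = -230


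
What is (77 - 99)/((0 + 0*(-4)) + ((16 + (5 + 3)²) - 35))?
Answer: -22/45 ≈ -0.48889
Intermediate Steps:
(77 - 99)/((0 + 0*(-4)) + ((16 + (5 + 3)²) - 35)) = -22/((0 + 0) + ((16 + 8²) - 35)) = -22/(0 + ((16 + 64) - 35)) = -22/(0 + (80 - 35)) = -22/(0 + 45) = -22/45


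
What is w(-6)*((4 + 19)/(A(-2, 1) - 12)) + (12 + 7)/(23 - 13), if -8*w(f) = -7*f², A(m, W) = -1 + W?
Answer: -2339/40 ≈ -58.475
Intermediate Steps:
w(f) = 7*f²/8 (w(f) = -(-7)*f²/8 = 7*f²/8)
w(-6)*((4 + 19)/(A(-2, 1) - 12)) + (12 + 7)/(23 - 13) = ((7/8)*(-6)²)*((4 + 19)/((-1 + 1) - 12)) + (12 + 7)/(23 - 13) = ((7/8)*36)*(23/(0 - 12)) + 19/10 = 63*(23/(-12))/2 + 19*(⅒) = 63*(23*(-1/12))/2 + 19/10 = (63/2)*(-23/12) + 19/10 = -483/8 + 19/10 = -2339/40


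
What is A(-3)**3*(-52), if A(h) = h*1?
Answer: 1404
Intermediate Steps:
A(h) = h
A(-3)**3*(-52) = (-3)**3*(-52) = -27*(-52) = 1404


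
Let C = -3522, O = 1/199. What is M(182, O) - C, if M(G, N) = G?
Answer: 3704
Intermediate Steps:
O = 1/199 ≈ 0.0050251
M(182, O) - C = 182 - 1*(-3522) = 182 + 3522 = 3704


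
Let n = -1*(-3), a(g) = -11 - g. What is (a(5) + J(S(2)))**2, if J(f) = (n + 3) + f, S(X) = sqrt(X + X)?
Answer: 64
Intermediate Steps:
S(X) = sqrt(2)*sqrt(X) (S(X) = sqrt(2*X) = sqrt(2)*sqrt(X))
n = 3
J(f) = 6 + f (J(f) = (3 + 3) + f = 6 + f)
(a(5) + J(S(2)))**2 = ((-11 - 1*5) + (6 + sqrt(2)*sqrt(2)))**2 = ((-11 - 5) + (6 + 2))**2 = (-16 + 8)**2 = (-8)**2 = 64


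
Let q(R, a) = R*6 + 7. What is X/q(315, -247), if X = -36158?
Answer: -36158/1897 ≈ -19.061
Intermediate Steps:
q(R, a) = 7 + 6*R (q(R, a) = 6*R + 7 = 7 + 6*R)
X/q(315, -247) = -36158/(7 + 6*315) = -36158/(7 + 1890) = -36158/1897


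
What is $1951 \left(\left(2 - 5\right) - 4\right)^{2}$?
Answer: $95599$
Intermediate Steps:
$1951 \left(\left(2 - 5\right) - 4\right)^{2} = 1951 \left(-3 - 4\right)^{2} = 1951 \left(-7\right)^{2} = 1951 \cdot 49 = 95599$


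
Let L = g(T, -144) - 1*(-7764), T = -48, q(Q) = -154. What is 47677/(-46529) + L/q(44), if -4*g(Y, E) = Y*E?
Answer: -20585093/511819 ≈ -40.219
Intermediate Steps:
g(Y, E) = -E*Y/4 (g(Y, E) = -Y*E/4 = -E*Y/4)
L = 6036 (L = -¼*(-144)*(-48) - 1*(-7764) = -1728 + 7764 = 6036)
47677/(-46529) + L/q(44) = 47677/(-46529) + 6036/(-154) = 47677*(-1/46529) + 6036*(-1/154) = -6811/6647 - 3018/77 = -20585093/511819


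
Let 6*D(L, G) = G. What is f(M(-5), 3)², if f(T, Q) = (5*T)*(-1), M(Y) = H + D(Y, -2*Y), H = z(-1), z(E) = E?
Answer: 100/9 ≈ 11.111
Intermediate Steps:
D(L, G) = G/6
H = -1
M(Y) = -1 - Y/3 (M(Y) = -1 + (-2*Y)/6 = -1 - Y/3)
f(T, Q) = -5*T
f(M(-5), 3)² = (-5*(-1 - ⅓*(-5)))² = (-5*(-1 + 5/3))² = (-5*⅔)² = (-10/3)² = 100/9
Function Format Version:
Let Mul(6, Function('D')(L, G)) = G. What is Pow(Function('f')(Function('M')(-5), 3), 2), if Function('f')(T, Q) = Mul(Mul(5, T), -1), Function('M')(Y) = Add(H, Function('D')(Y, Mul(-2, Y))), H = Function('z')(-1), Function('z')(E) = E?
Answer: Rational(100, 9) ≈ 11.111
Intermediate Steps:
Function('D')(L, G) = Mul(Rational(1, 6), G)
H = -1
Function('M')(Y) = Add(-1, Mul(Rational(-1, 3), Y)) (Function('M')(Y) = Add(-1, Mul(Rational(1, 6), Mul(-2, Y))) = Add(-1, Mul(Rational(-1, 3), Y)))
Function('f')(T, Q) = Mul(-5, T)
Pow(Function('f')(Function('M')(-5), 3), 2) = Pow(Mul(-5, Add(-1, Mul(Rational(-1, 3), -5))), 2) = Pow(Mul(-5, Add(-1, Rational(5, 3))), 2) = Pow(Mul(-5, Rational(2, 3)), 2) = Pow(Rational(-10, 3), 2) = Rational(100, 9)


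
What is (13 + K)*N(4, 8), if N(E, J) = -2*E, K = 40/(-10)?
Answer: -72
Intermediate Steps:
K = -4 (K = 40*(-⅒) = -4)
(13 + K)*N(4, 8) = (13 - 4)*(-2*4) = 9*(-8) = -72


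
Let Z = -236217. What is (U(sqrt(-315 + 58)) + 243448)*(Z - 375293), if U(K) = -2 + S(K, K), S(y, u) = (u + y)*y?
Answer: -148555347320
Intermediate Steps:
S(y, u) = y*(u + y)
U(K) = -2 + 2*K**2 (U(K) = -2 + K*(K + K) = -2 + K*(2*K) = -2 + 2*K**2)
(U(sqrt(-315 + 58)) + 243448)*(Z - 375293) = ((-2 + 2*(sqrt(-315 + 58))**2) + 243448)*(-236217 - 375293) = ((-2 + 2*(sqrt(-257))**2) + 243448)*(-611510) = ((-2 + 2*(I*sqrt(257))**2) + 243448)*(-611510) = ((-2 + 2*(-257)) + 243448)*(-611510) = ((-2 - 514) + 243448)*(-611510) = (-516 + 243448)*(-611510) = 242932*(-611510) = -148555347320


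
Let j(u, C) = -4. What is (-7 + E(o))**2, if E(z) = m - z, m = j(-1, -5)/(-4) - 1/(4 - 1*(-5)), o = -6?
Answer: 1/81 ≈ 0.012346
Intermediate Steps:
m = 8/9 (m = -4/(-4) - 1/(4 - 1*(-5)) = -4*(-1/4) - 1/(4 + 5) = 1 - 1/9 = 8/9 ≈ 0.88889)
E(z) = 8/9 - z
(-7 + E(o))**2 = (-7 + (8/9 - 1*(-6)))**2 = (-7 + (8/9 + 6))**2 = (-7 + 62/9)**2 = (-1/9)**2 = 1/81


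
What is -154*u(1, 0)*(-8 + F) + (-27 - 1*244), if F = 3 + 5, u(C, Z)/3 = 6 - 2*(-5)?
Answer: -271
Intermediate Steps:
u(C, Z) = 48 (u(C, Z) = 3*(6 - 2*(-5)) = 3*(6 + 10) = 3*16 = 48)
F = 8
-154*u(1, 0)*(-8 + F) + (-27 - 1*244) = -7392*(-8 + 8) + (-27 - 1*244) = -7392*0 + (-27 - 244) = -154*0 - 271 = 0 - 271 = -271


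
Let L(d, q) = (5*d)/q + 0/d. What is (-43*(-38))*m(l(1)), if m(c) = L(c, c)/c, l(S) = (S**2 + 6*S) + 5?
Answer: 4085/6 ≈ 680.83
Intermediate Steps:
l(S) = 5 + S**2 + 6*S
L(d, q) = 5*d/q (L(d, q) = 5*d/q + 0 = 5*d/q)
m(c) = 5/c (m(c) = (5*c/c)/c = 5/c)
(-43*(-38))*m(l(1)) = (-43*(-38))*(5/(5 + 1**2 + 6*1)) = 1634*(5/(5 + 1 + 6)) = 1634*(5/12) = 4085/6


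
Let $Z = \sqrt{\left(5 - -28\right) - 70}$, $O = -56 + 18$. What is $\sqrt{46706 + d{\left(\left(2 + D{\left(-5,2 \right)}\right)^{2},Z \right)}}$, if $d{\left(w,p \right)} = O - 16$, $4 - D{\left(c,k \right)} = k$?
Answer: $2 \sqrt{11663} \approx 215.99$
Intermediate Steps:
$O = -38$
$D{\left(c,k \right)} = 4 - k$
$Z = i \sqrt{37}$ ($Z = \sqrt{\left(5 + 28\right) - 70} = \sqrt{33 - 70} = \sqrt{-37} = i \sqrt{37} \approx 6.0828 i$)
$d{\left(w,p \right)} = -54$ ($d{\left(w,p \right)} = -38 - 16 = -54$)
$\sqrt{46706 + d{\left(\left(2 + D{\left(-5,2 \right)}\right)^{2},Z \right)}} = \sqrt{46706 - 54} = \sqrt{46652} = 2 \sqrt{11663}$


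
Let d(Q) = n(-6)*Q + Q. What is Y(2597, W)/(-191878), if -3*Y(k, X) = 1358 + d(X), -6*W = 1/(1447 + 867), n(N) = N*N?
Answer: 18854435/7992102456 ≈ 0.0023591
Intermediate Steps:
n(N) = N²
W = -1/13884 (W = -1/(6*(1447 + 867)) = -⅙/2314 = -⅙*1/2314 = -1/13884 ≈ -7.2025e-5)
d(Q) = 37*Q (d(Q) = (-6)²*Q + Q = 36*Q + Q = 37*Q)
Y(k, X) = -1358/3 - 37*X/3 (Y(k, X) = -(1358 + 37*X)/3 = -1358/3 - 37*X/3)
Y(2597, W)/(-191878) = (-1358/3 - 37/3*(-1/13884))/(-191878) = (-1358/3 + 37/41652)*(-1/191878) = -18854435/41652*(-1/191878) = 18854435/7992102456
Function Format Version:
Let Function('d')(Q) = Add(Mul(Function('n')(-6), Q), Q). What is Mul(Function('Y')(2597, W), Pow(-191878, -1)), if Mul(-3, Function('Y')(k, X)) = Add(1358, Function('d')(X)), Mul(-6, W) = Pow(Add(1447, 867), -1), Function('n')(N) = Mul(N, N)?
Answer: Rational(18854435, 7992102456) ≈ 0.0023591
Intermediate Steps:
Function('n')(N) = Pow(N, 2)
W = Rational(-1, 13884) (W = Mul(Rational(-1, 6), Pow(Add(1447, 867), -1)) = Mul(Rational(-1, 6), Pow(2314, -1)) = Mul(Rational(-1, 6), Rational(1, 2314)) = Rational(-1, 13884) ≈ -7.2025e-5)
Function('d')(Q) = Mul(37, Q) (Function('d')(Q) = Add(Mul(Pow(-6, 2), Q), Q) = Add(Mul(36, Q), Q) = Mul(37, Q))
Function('Y')(k, X) = Add(Rational(-1358, 3), Mul(Rational(-37, 3), X)) (Function('Y')(k, X) = Mul(Rational(-1, 3), Add(1358, Mul(37, X))) = Add(Rational(-1358, 3), Mul(Rational(-37, 3), X)))
Mul(Function('Y')(2597, W), Pow(-191878, -1)) = Mul(Add(Rational(-1358, 3), Mul(Rational(-37, 3), Rational(-1, 13884))), Pow(-191878, -1)) = Mul(Add(Rational(-1358, 3), Rational(37, 41652)), Rational(-1, 191878)) = Mul(Rational(-18854435, 41652), Rational(-1, 191878)) = Rational(18854435, 7992102456)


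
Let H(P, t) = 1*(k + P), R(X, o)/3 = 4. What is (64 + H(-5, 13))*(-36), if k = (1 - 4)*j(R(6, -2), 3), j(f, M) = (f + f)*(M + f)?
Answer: 36756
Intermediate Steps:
R(X, o) = 12 (R(X, o) = 3*4 = 12)
j(f, M) = 2*f*(M + f) (j(f, M) = (2*f)*(M + f) = 2*f*(M + f))
k = -1080 (k = (1 - 4)*(2*12*(3 + 12)) = -6*12*15 = -3*360 = -1080)
H(P, t) = -1080 + P (H(P, t) = 1*(-1080 + P) = -1080 + P)
(64 + H(-5, 13))*(-36) = (64 + (-1080 - 5))*(-36) = (64 - 1085)*(-36) = -1021*(-36) = 36756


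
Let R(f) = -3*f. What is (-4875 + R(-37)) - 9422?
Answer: -14186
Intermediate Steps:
(-4875 + R(-37)) - 9422 = (-4875 - 3*(-37)) - 9422 = (-4875 + 111) - 9422 = -4764 - 9422 = -14186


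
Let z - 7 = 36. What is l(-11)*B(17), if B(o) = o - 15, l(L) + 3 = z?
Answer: 80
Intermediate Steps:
z = 43 (z = 7 + 36 = 43)
l(L) = 40 (l(L) = -3 + 43 = 40)
B(o) = -15 + o
l(-11)*B(17) = 40*(-15 + 17) = 40*2 = 80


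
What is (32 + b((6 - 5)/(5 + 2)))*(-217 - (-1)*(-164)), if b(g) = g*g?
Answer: -597789/49 ≈ -12200.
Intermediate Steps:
b(g) = g²
(32 + b((6 - 5)/(5 + 2)))*(-217 - (-1)*(-164)) = (32 + ((6 - 5)/(5 + 2))²)*(-217 - (-1)*(-164)) = (32 + (1/7)²)*(-217 - 1*164) = (32 + (1*(⅐))²)*(-217 - 164) = (32 + (⅐)²)*(-381) = (32 + 1/49)*(-381) = (1569/49)*(-381) = -597789/49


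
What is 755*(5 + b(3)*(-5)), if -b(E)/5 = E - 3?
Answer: 3775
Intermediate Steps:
b(E) = 15 - 5*E (b(E) = -5*(E - 3) = -5*(-3 + E) = 15 - 5*E)
755*(5 + b(3)*(-5)) = 755*(5 + (15 - 5*3)*(-5)) = 755*(5 + (15 - 15)*(-5)) = 755*(5 + 0*(-5)) = 755*(5 + 0) = 755*5 = 3775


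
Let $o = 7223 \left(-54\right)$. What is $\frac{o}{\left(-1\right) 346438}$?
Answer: $\frac{195021}{173219} \approx 1.1259$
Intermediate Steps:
$o = -390042$
$\frac{o}{\left(-1\right) 346438} = - \frac{390042}{\left(-1\right) 346438} = - \frac{390042}{-346438} = \left(-390042\right) \left(- \frac{1}{346438}\right) = \frac{195021}{173219}$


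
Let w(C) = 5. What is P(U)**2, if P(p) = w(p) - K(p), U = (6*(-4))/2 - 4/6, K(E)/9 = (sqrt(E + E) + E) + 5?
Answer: 3424 - 888*I*sqrt(57) ≈ 3424.0 - 6704.3*I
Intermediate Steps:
K(E) = 45 + 9*E + 9*sqrt(2)*sqrt(E) (K(E) = 9*((sqrt(E + E) + E) + 5) = 9*((sqrt(2*E) + E) + 5) = 9*((sqrt(2)*sqrt(E) + E) + 5) = 9*((E + sqrt(2)*sqrt(E)) + 5) = 9*(5 + E + sqrt(2)*sqrt(E)) = 45 + 9*E + 9*sqrt(2)*sqrt(E))
U = -38/3 (U = -24*1/2 - 4*1/6 = -12 - 2/3 = -38/3 ≈ -12.667)
P(p) = -40 - 9*p - 9*sqrt(2)*sqrt(p) (P(p) = 5 - (45 + 9*p + 9*sqrt(2)*sqrt(p)) = 5 + (-45 - 9*p - 9*sqrt(2)*sqrt(p)) = -40 - 9*p - 9*sqrt(2)*sqrt(p))
P(U)**2 = (-40 - 9*(-38/3) - 9*sqrt(2)*sqrt(-38/3))**2 = (-40 + 114 - 9*sqrt(2)*I*sqrt(114)/3)**2 = (-40 + 114 - 6*I*sqrt(57))**2 = (74 - 6*I*sqrt(57))**2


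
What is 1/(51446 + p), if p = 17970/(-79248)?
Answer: 13208/679495773 ≈ 1.9438e-5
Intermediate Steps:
p = -2995/13208 (p = 17970*(-1/79248) = -2995/13208 ≈ -0.22676)
1/(51446 + p) = 1/(51446 - 2995/13208) = 1/(679495773/13208) = 13208/679495773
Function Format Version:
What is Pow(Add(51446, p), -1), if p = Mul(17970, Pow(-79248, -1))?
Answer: Rational(13208, 679495773) ≈ 1.9438e-5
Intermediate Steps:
p = Rational(-2995, 13208) (p = Mul(17970, Rational(-1, 79248)) = Rational(-2995, 13208) ≈ -0.22676)
Pow(Add(51446, p), -1) = Pow(Add(51446, Rational(-2995, 13208)), -1) = Pow(Rational(679495773, 13208), -1) = Rational(13208, 679495773)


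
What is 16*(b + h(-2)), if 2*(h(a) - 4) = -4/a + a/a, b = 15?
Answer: 328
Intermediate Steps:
h(a) = 9/2 - 2/a (h(a) = 4 + (-4/a + a/a)/2 = 4 + (-4/a + 1)/2 = 4 + (1 - 4/a)/2 = 4 + (1/2 - 2/a) = 9/2 - 2/a)
16*(b + h(-2)) = 16*(15 + (9/2 - 2/(-2))) = 16*(15 + (9/2 - 2*(-1/2))) = 16*(15 + (9/2 + 1)) = 16*(15 + 11/2) = 16*(41/2) = 328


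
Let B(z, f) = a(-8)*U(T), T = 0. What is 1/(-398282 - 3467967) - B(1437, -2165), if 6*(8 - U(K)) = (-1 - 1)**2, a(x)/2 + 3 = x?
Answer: 1871264513/11598747 ≈ 161.33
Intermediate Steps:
a(x) = -6 + 2*x
U(K) = 22/3 (U(K) = 8 - (-1 - 1)**2/6 = 8 - 1/6*(-2)**2 = 8 - 1/6*4 = 8 - 2/3 = 22/3)
B(z, f) = -484/3 (B(z, f) = (-6 + 2*(-8))*(22/3) = (-6 - 16)*(22/3) = -22*22/3 = -484/3)
1/(-398282 - 3467967) - B(1437, -2165) = 1/(-398282 - 3467967) - 1*(-484/3) = 1/(-3866249) + 484/3 = -1/3866249 + 484/3 = 1871264513/11598747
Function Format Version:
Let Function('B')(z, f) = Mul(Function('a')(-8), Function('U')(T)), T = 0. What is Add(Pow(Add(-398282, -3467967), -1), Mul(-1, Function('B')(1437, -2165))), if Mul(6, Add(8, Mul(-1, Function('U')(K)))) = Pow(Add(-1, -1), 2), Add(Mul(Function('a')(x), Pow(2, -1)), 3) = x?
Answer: Rational(1871264513, 11598747) ≈ 161.33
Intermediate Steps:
Function('a')(x) = Add(-6, Mul(2, x))
Function('U')(K) = Rational(22, 3) (Function('U')(K) = Add(8, Mul(Rational(-1, 6), Pow(Add(-1, -1), 2))) = Add(8, Mul(Rational(-1, 6), Pow(-2, 2))) = Add(8, Mul(Rational(-1, 6), 4)) = Add(8, Rational(-2, 3)) = Rational(22, 3))
Function('B')(z, f) = Rational(-484, 3) (Function('B')(z, f) = Mul(Add(-6, Mul(2, -8)), Rational(22, 3)) = Mul(Add(-6, -16), Rational(22, 3)) = Mul(-22, Rational(22, 3)) = Rational(-484, 3))
Add(Pow(Add(-398282, -3467967), -1), Mul(-1, Function('B')(1437, -2165))) = Add(Pow(Add(-398282, -3467967), -1), Mul(-1, Rational(-484, 3))) = Add(Pow(-3866249, -1), Rational(484, 3)) = Add(Rational(-1, 3866249), Rational(484, 3)) = Rational(1871264513, 11598747)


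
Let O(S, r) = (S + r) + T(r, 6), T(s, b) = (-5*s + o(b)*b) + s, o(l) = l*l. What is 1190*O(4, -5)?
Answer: 279650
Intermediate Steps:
o(l) = l**2
T(s, b) = b**3 - 4*s (T(s, b) = (-5*s + b**2*b) + s = (-5*s + b**3) + s = (b**3 - 5*s) + s = b**3 - 4*s)
O(S, r) = 216 + S - 3*r (O(S, r) = (S + r) + (6**3 - 4*r) = (S + r) + (216 - 4*r) = 216 + S - 3*r)
1190*O(4, -5) = 1190*(216 + 4 - 3*(-5)) = 1190*(216 + 4 + 15) = 1190*235 = 279650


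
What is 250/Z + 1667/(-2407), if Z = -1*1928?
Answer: -1907863/2320348 ≈ -0.82223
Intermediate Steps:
Z = -1928
250/Z + 1667/(-2407) = 250/(-1928) + 1667/(-2407) = 250*(-1/1928) + 1667*(-1/2407) = -125/964 - 1667/2407 = -1907863/2320348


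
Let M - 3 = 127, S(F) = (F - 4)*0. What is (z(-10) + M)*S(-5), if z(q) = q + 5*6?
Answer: 0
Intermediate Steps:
S(F) = 0 (S(F) = (-4 + F)*0 = 0)
z(q) = 30 + q (z(q) = q + 30 = 30 + q)
M = 130 (M = 3 + 127 = 130)
(z(-10) + M)*S(-5) = ((30 - 10) + 130)*0 = (20 + 130)*0 = 150*0 = 0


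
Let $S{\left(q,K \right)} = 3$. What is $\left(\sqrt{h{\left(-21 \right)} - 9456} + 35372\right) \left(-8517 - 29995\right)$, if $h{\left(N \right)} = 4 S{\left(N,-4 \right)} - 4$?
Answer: $-1362246464 - 77024 i \sqrt{2362} \approx -1.3622 \cdot 10^{9} - 3.7434 \cdot 10^{6} i$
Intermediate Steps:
$h{\left(N \right)} = 8$ ($h{\left(N \right)} = 4 \cdot 3 - 4 = 12 - 4 = 8$)
$\left(\sqrt{h{\left(-21 \right)} - 9456} + 35372\right) \left(-8517 - 29995\right) = \left(\sqrt{8 - 9456} + 35372\right) \left(-8517 - 29995\right) = \left(\sqrt{-9448} + 35372\right) \left(-38512\right) = \left(2 i \sqrt{2362} + 35372\right) \left(-38512\right) = \left(35372 + 2 i \sqrt{2362}\right) \left(-38512\right) = -1362246464 - 77024 i \sqrt{2362}$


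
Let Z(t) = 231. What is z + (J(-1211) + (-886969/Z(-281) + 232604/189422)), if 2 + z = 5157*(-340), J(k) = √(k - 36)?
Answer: -38444892816259/21878241 + I*√1247 ≈ -1.7572e+6 + 35.313*I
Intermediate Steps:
J(k) = √(-36 + k)
z = -1753382 (z = -2 + 5157*(-340) = -2 - 1753380 = -1753382)
z + (J(-1211) + (-886969/Z(-281) + 232604/189422)) = -1753382 + (√(-36 - 1211) + (-886969/231 + 232604/189422)) = -1753382 + (√(-1247) + (-886969*1/231 + 232604*(1/189422))) = -1753382 + (I*√1247 + (-886969/231 + 116302/94711)) = -1753382 + (I*√1247 - 83978855197/21878241) = -1753382 + (-83978855197/21878241 + I*√1247) = -38444892816259/21878241 + I*√1247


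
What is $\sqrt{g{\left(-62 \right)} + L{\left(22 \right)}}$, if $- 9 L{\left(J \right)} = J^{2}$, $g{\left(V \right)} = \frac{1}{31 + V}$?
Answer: $\frac{i \sqrt{465403}}{93} \approx 7.3355 i$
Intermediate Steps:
$L{\left(J \right)} = - \frac{J^{2}}{9}$
$\sqrt{g{\left(-62 \right)} + L{\left(22 \right)}} = \sqrt{\frac{1}{31 - 62} - \frac{22^{2}}{9}} = \sqrt{\frac{1}{-31} - \frac{484}{9}} = \sqrt{- \frac{1}{31} - \frac{484}{9}} = \sqrt{- \frac{15013}{279}} = \frac{i \sqrt{465403}}{93}$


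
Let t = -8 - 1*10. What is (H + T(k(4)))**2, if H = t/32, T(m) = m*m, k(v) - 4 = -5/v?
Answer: 49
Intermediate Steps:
t = -18 (t = -8 - 10 = -18)
k(v) = 4 - 5/v
T(m) = m**2
H = -9/16 (H = -18/32 = -18*1/32 = -9/16 ≈ -0.56250)
(H + T(k(4)))**2 = (-9/16 + (4 - 5/4)**2)**2 = (-9/16 + (11/4)**2)**2 = (-9/16 + 121/16)**2 = 7**2 = 49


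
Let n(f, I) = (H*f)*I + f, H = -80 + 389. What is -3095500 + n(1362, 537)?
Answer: 222906608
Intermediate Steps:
H = 309
n(f, I) = f + 309*I*f (n(f, I) = (309*f)*I + f = 309*I*f + f = f + 309*I*f)
-3095500 + n(1362, 537) = -3095500 + 1362*(1 + 309*537) = -3095500 + 1362*(1 + 165933) = -3095500 + 1362*165934 = -3095500 + 226002108 = 222906608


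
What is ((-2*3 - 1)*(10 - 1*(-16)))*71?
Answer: -12922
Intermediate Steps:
((-2*3 - 1)*(10 - 1*(-16)))*71 = ((-6 - 1)*(10 + 16))*71 = -7*26*71 = -182*71 = -12922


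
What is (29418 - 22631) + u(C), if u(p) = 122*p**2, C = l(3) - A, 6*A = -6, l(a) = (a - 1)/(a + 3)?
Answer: 63035/9 ≈ 7003.9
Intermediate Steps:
l(a) = (-1 + a)/(3 + a)
A = -1 (A = (1/6)*(-6) = -1)
C = 4/3 (C = (-1 + 3)/(3 + 3) - 1*(-1) = 2/6 + 1 = (1/6)*2 + 1 = 1/3 + 1 = 4/3 ≈ 1.3333)
(29418 - 22631) + u(C) = (29418 - 22631) + 122*(4/3)**2 = 6787 + 122*(16/9) = 6787 + 1952/9 = 63035/9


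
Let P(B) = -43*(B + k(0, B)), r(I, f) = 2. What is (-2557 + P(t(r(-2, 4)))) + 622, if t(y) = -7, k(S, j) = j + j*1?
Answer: -1032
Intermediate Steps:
k(S, j) = 2*j (k(S, j) = j + j = 2*j)
P(B) = -129*B (P(B) = -43*(B + 2*B) = -129*B)
(-2557 + P(t(r(-2, 4)))) + 622 = (-2557 - 129*(-7)) + 622 = (-2557 + 903) + 622 = -1654 + 622 = -1032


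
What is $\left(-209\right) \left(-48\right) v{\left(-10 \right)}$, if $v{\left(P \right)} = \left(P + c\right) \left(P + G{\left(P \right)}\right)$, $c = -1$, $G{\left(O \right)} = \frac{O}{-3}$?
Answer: $735680$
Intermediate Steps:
$G{\left(O \right)} = - \frac{O}{3}$ ($G{\left(O \right)} = O \left(- \frac{1}{3}\right) = - \frac{O}{3}$)
$v{\left(P \right)} = \frac{2 P \left(-1 + P\right)}{3}$ ($v{\left(P \right)} = \left(P - 1\right) \left(P - \frac{P}{3}\right) = \left(-1 + P\right) \frac{2 P}{3} = \frac{2 P \left(-1 + P\right)}{3}$)
$\left(-209\right) \left(-48\right) v{\left(-10 \right)} = \left(-209\right) \left(-48\right) \frac{2}{3} \left(-10\right) \left(-1 - 10\right) = 10032 \cdot \frac{2}{3} \left(-10\right) \left(-11\right) = 10032 \cdot \frac{220}{3} = 735680$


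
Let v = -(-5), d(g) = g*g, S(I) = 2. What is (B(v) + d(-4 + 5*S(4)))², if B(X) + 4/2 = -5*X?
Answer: 81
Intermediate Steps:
d(g) = g²
v = 5 (v = -1*(-5) = 5)
B(X) = -2 - 5*X
(B(v) + d(-4 + 5*S(4)))² = ((-2 - 5*5) + (-4 + 5*2)²)² = ((-2 - 25) + (-4 + 10)²)² = (-27 + 6²)² = (-27 + 36)² = 9² = 81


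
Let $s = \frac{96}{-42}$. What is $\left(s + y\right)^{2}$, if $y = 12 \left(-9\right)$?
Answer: $\frac{595984}{49} \approx 12163.0$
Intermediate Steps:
$y = -108$
$s = - \frac{16}{7}$ ($s = 96 \left(- \frac{1}{42}\right) = - \frac{16}{7} \approx -2.2857$)
$\left(s + y\right)^{2} = \left(- \frac{16}{7} - 108\right)^{2} = \left(- \frac{772}{7}\right)^{2} = \frac{595984}{49}$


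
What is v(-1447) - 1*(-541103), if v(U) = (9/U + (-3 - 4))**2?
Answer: 1133069110371/2093809 ≈ 5.4115e+5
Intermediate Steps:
v(U) = (-7 + 9/U)**2 (v(U) = (9/U - 7)**2 = (-7 + 9/U)**2)
v(-1447) - 1*(-541103) = (-9 + 7*(-1447))**2/(-1447)**2 - 1*(-541103) = (-9 - 10129)**2/2093809 + 541103 = (1/2093809)*(-10138)**2 + 541103 = (1/2093809)*102779044 + 541103 = 102779044/2093809 + 541103 = 1133069110371/2093809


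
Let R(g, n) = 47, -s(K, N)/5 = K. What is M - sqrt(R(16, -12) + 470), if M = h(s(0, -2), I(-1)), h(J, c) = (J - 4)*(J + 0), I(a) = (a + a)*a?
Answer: -sqrt(517) ≈ -22.738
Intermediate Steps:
s(K, N) = -5*K
I(a) = 2*a**2 (I(a) = (2*a)*a = 2*a**2)
h(J, c) = J*(-4 + J) (h(J, c) = (-4 + J)*J = J*(-4 + J))
M = 0 (M = (-5*0)*(-4 - 5*0) = 0*(-4 + 0) = 0*(-4) = 0)
M - sqrt(R(16, -12) + 470) = 0 - sqrt(47 + 470) = 0 - sqrt(517) = -sqrt(517)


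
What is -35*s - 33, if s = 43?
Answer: -1538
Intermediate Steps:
-35*s - 33 = -35*43 - 33 = -1505 - 33 = -1538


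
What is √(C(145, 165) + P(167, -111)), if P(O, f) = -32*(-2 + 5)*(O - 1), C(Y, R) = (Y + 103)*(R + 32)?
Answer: 2*√8230 ≈ 181.44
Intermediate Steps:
C(Y, R) = (32 + R)*(103 + Y) (C(Y, R) = (103 + Y)*(32 + R) = (32 + R)*(103 + Y))
P(O, f) = 96 - 96*O (P(O, f) = -96*(-1 + O) = -32*(-3 + 3*O) = 96 - 96*O)
√(C(145, 165) + P(167, -111)) = √((3296 + 32*145 + 103*165 + 165*145) + (96 - 96*167)) = √((3296 + 4640 + 16995 + 23925) + (96 - 16032)) = √(48856 - 15936) = √32920 = 2*√8230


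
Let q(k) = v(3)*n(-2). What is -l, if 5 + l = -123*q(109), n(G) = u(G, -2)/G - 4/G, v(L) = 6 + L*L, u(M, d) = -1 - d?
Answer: 5545/2 ≈ 2772.5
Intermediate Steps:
v(L) = 6 + L²
n(G) = -3/G (n(G) = (-1 - 1*(-2))/G - 4/G = (-1 + 2)/G - 4/G = 1/G - 4/G = -3/G)
q(k) = 45/2 (q(k) = (6 + 3²)*(-3/(-2)) = (6 + 9)*(-3*(-½)) = 15*(3/2) = 45/2)
l = -5545/2 (l = -5 - 123*45/2 = -5 - 5535/2 = -5545/2 ≈ -2772.5)
-l = -1*(-5545/2) = 5545/2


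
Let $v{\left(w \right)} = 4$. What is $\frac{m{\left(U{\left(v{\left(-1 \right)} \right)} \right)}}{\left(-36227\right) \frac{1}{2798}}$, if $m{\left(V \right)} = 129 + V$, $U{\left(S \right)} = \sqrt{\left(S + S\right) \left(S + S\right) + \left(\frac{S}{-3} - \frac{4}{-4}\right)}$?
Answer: $- \frac{360942}{36227} - \frac{2798 \sqrt{573}}{108681} \approx -10.58$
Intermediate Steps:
$U{\left(S \right)} = \sqrt{1 + 4 S^{2} - \frac{S}{3}}$ ($U{\left(S \right)} = \sqrt{2 S 2 S + \left(S \left(- \frac{1}{3}\right) - -1\right)} = \sqrt{4 S^{2} - \left(-1 + \frac{S}{3}\right)} = \sqrt{1 + 4 S^{2} - \frac{S}{3}}$)
$\frac{m{\left(U{\left(v{\left(-1 \right)} \right)} \right)}}{\left(-36227\right) \frac{1}{2798}} = \frac{129 + \frac{\sqrt{9 - 12 + 36 \cdot 4^{2}}}{3}}{\left(-36227\right) \frac{1}{2798}} = \frac{129 + \frac{\sqrt{9 - 12 + 36 \cdot 16}}{3}}{\left(-36227\right) \frac{1}{2798}} = \frac{129 + \frac{\sqrt{9 - 12 + 576}}{3}}{- \frac{36227}{2798}} = \left(129 + \frac{\sqrt{573}}{3}\right) \left(- \frac{2798}{36227}\right) = - \frac{360942}{36227} - \frac{2798 \sqrt{573}}{108681}$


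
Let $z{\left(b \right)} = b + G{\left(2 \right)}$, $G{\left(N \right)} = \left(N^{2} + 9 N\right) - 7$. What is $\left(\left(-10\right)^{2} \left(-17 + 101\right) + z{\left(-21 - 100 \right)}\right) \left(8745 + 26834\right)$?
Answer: $295092226$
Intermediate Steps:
$G{\left(N \right)} = -7 + N^{2} + 9 N$
$z{\left(b \right)} = 15 + b$ ($z{\left(b \right)} = b + \left(-7 + 2^{2} + 9 \cdot 2\right) = b + \left(-7 + 4 + 18\right) = b + 15 = 15 + b$)
$\left(\left(-10\right)^{2} \left(-17 + 101\right) + z{\left(-21 - 100 \right)}\right) \left(8745 + 26834\right) = \left(\left(-10\right)^{2} \left(-17 + 101\right) + \left(15 - 121\right)\right) \left(8745 + 26834\right) = \left(100 \cdot 84 + \left(15 - 121\right)\right) 35579 = \left(8400 + \left(15 - 121\right)\right) 35579 = \left(8400 - 106\right) 35579 = 8294 \cdot 35579 = 295092226$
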